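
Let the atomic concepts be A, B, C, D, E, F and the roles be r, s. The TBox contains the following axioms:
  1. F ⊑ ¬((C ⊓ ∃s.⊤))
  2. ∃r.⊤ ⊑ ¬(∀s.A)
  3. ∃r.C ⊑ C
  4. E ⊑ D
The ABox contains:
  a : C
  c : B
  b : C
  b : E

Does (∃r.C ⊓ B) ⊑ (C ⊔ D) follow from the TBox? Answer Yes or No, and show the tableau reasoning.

Yes

1. (∃r.C ⊓ B) ⊑ (C ⊔ D)  ⇔  ((∃r.C ⊓ B) ⊓ (¬C ⊓ ¬D)) unsat w.r.t. T
   all branches close; clash {D, ¬D} at x₀
2. Hence (∃r.C ⊓ B) ⊑ (C ⊔ D): entailed.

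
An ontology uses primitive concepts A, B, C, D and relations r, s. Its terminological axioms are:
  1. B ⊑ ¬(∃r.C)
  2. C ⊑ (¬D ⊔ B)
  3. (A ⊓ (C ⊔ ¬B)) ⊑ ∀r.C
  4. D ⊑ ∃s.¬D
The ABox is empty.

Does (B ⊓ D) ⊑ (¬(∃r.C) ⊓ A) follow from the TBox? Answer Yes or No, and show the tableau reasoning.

No

1. (B ⊓ D) ⊑ (¬(∃r.C) ⊓ A)  ⇔  ((B ⊓ D) ⊓ (∃r.C ⊔ ¬A)) unsat w.r.t. T
   apply at x₀: B⊑¬(∃r.C); D⊑∃s.¬D
   open: L(x₀) ⊇ {B, D, ¬A, ¬C, ∀r.¬C, …} (+ ∃-successors)
2. Hence (B ⊓ D) ⊑ (¬(∃r.C) ⊓ A): not entailed.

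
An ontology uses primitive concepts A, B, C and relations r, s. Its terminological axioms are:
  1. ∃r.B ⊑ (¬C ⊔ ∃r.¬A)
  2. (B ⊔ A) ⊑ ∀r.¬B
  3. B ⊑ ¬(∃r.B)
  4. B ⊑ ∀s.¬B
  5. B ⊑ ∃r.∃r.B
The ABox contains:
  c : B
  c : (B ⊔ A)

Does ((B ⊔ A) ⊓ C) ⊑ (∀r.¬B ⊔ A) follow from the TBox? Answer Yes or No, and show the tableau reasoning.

1. ((B ⊔ A) ⊓ C) ⊑ (∀r.¬B ⊔ A)  ⇔  (((B ⊔ A) ⊓ C) ⊓ (∃r.B ⊓ ¬A)) unsat w.r.t. T
   all branches close; clash {A, ¬A} at x₀
2. Hence ((B ⊔ A) ⊓ C) ⊑ (∀r.¬B ⊔ A): entailed.

Yes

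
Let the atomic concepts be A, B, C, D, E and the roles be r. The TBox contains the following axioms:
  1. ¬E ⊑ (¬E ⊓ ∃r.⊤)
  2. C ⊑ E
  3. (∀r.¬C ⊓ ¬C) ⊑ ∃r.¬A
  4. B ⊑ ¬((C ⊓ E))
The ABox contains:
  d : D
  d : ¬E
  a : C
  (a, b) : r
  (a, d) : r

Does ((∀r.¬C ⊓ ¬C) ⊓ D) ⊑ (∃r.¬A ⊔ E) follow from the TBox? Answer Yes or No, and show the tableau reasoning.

1. ((∀r.¬C ⊓ ¬C) ⊓ D) ⊑ (∃r.¬A ⊔ E)  ⇔  (((∀r.¬C ⊓ ¬C) ⊓ D) ⊓ (∀r.A ⊓ ¬E)) unsat w.r.t. T
   all branches close; clash {A, ¬A} at an ∃-successor
2. Hence ((∀r.¬C ⊓ ¬C) ⊓ D) ⊑ (∃r.¬A ⊔ E): entailed.

Yes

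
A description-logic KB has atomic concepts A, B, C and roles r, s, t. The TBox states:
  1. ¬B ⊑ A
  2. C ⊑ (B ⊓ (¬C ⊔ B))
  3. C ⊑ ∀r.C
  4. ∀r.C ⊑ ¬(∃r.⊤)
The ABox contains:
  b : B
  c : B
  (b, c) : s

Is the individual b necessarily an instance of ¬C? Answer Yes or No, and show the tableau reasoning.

No

1. b : ¬C?  L(b) = {B} ∪ {C}
   apply at b: C⊑(B ⊓ (¬C ⊔ B)); C⊑∀r.C
   open: L(b) ⊇ {B, C, ∀r.C, ∀r.⊥} — b ∉ ¬C possible
2. Hence b : ¬C: not entailed.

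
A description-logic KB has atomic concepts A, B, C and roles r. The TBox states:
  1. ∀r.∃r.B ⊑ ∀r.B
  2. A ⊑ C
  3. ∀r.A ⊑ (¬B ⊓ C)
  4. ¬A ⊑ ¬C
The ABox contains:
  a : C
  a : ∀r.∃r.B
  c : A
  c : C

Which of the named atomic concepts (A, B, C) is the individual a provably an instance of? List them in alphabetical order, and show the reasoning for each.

1. a : A?  L(a) = {C, ∀r.∃r.B} ∪ {¬A}
   clash {C, ¬C} at a — a ∈ A
2. a : B?  L(a) = {C, ∀r.∃r.B} ∪ {¬B}
   apply at a: ∀r.∃r.B⊑∀r.B
   open: L(a) ⊇ {A, C, ¬B, ∀r.B, ∀r.∃r.B, …} (+ ∃-successors) — a ∉ B possible
3. a : C?  L(a) = {C, ∀r.∃r.B} ∪ {¬C}
   clash {C, ¬C} at a — a ∈ C
4. Entailed for a: {A, C}

{A, C}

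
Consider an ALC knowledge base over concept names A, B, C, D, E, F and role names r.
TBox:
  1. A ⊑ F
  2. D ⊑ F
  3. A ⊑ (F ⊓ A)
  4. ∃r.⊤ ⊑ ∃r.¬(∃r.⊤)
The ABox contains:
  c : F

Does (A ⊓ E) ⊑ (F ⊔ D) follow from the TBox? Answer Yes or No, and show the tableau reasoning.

Yes

1. (A ⊓ E) ⊑ (F ⊔ D)  ⇔  ((A ⊓ E) ⊓ (¬F ⊓ ¬D)) unsat w.r.t. T
   all branches close; clash {F, ¬F} at x₀
2. Hence (A ⊓ E) ⊑ (F ⊔ D): entailed.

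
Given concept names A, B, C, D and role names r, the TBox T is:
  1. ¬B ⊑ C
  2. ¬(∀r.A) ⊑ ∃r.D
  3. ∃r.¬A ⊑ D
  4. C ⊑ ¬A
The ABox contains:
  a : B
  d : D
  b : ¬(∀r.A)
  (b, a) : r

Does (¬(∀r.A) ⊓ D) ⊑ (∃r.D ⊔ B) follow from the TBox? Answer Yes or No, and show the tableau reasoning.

1. (¬(∀r.A) ⊓ D) ⊑ (∃r.D ⊔ B)  ⇔  ((∃r.¬A ⊓ D) ⊓ (∀r.¬D ⊓ ¬B)) unsat w.r.t. T
   all branches close; clash {D, ¬D} at an ∃-successor
2. Hence (¬(∀r.A) ⊓ D) ⊑ (∃r.D ⊔ B): entailed.

Yes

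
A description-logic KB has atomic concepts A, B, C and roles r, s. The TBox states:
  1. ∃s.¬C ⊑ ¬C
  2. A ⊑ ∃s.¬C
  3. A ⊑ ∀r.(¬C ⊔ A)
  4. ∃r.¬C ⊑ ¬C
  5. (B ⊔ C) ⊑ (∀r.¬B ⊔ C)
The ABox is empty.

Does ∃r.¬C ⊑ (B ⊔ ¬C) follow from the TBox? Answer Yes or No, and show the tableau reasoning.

1. ∃r.¬C ⊑ (B ⊔ ¬C)  ⇔  (∃r.¬C ⊓ (¬B ⊓ C)) unsat w.r.t. T
   all branches close; clash {C, ¬C} at x₀
2. Hence ∃r.¬C ⊑ (B ⊔ ¬C): entailed.

Yes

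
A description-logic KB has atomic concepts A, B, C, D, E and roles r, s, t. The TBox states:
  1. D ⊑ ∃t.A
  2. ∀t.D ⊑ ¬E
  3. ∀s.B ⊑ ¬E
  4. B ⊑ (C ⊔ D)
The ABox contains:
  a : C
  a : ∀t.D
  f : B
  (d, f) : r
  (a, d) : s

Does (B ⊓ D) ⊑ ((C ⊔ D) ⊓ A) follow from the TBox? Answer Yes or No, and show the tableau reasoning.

1. (B ⊓ D) ⊑ ((C ⊔ D) ⊓ A)  ⇔  ((B ⊓ D) ⊓ ((¬C ⊓ ¬D) ⊔ ¬A)) unsat w.r.t. T
   apply at x₀: D⊑∃t.A; B⊑(C ⊔ D)
   open: L(x₀) ⊇ {B, D, ¬A, ∃s.¬B, ∃t.A, …} (+ ∃-successors)
2. Hence (B ⊓ D) ⊑ ((C ⊔ D) ⊓ A): not entailed.

No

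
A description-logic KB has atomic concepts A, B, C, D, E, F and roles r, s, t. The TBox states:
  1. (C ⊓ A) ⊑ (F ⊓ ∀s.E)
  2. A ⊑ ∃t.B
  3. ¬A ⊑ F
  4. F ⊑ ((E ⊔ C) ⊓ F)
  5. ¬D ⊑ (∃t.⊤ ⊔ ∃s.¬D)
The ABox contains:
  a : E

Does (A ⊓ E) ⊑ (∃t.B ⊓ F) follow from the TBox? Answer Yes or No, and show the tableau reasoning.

1. (A ⊓ E) ⊑ (∃t.B ⊓ F)  ⇔  ((A ⊓ E) ⊓ (∀t.¬B ⊔ ¬F)) unsat w.r.t. T
   apply at x₀: A⊑∃t.B
   open: L(x₀) ⊇ {A, D, E, ¬C, ¬F, …} (+ ∃-successors)
2. Hence (A ⊓ E) ⊑ (∃t.B ⊓ F): not entailed.

No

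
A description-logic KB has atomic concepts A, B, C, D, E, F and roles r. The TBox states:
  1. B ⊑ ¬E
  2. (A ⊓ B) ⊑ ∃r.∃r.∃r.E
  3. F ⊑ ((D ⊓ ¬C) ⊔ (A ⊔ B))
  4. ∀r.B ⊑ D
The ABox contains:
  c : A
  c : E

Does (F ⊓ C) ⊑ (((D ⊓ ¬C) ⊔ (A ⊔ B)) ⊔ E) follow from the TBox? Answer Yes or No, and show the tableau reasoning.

1. (F ⊓ C) ⊑ (((D ⊓ ¬C) ⊔ (A ⊔ B)) ⊔ E)  ⇔  ((F ⊓ C) ⊓ (((¬D ⊔ C) ⊓ (¬A ⊓ ¬B)) ⊓ ¬E)) unsat w.r.t. T
   all branches close; clash {B, ¬B} at x₀
2. Hence (F ⊓ C) ⊑ (((D ⊓ ¬C) ⊔ (A ⊔ B)) ⊔ E): entailed.

Yes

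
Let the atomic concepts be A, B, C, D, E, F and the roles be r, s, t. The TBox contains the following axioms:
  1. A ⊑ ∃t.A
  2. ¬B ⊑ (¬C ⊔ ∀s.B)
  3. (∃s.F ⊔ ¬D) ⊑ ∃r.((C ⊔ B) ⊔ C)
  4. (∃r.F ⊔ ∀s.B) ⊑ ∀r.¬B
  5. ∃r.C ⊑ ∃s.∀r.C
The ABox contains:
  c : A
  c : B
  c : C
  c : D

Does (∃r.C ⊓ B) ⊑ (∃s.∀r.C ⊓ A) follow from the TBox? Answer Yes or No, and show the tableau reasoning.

1. (∃r.C ⊓ B) ⊑ (∃s.∀r.C ⊓ A)  ⇔  ((∃r.C ⊓ B) ⊓ (∀s.∃r.¬C ⊔ ¬A)) unsat w.r.t. T
   apply at x₀: ∃r.C⊑∃s.∀r.C
   open: L(x₀) ⊇ {B, D, ¬A, ∀r.¬F, ∀s.¬F, …} (+ ∃-successors)
2. Hence (∃r.C ⊓ B) ⊑ (∃s.∀r.C ⊓ A): not entailed.

No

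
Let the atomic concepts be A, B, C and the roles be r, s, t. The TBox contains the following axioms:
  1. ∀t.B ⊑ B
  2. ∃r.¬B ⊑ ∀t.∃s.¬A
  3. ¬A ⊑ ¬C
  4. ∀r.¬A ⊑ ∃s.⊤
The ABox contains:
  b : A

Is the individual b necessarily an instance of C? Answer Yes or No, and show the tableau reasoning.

1. b : C?  L(b) = {A} ∪ {¬C}
   open: L(b) ⊇ {A, ¬C, ∀r.B, ∃r.A, ∃t.¬B} (+ ∃-successors) — b ∉ C possible
2. Hence b : C: not entailed.

No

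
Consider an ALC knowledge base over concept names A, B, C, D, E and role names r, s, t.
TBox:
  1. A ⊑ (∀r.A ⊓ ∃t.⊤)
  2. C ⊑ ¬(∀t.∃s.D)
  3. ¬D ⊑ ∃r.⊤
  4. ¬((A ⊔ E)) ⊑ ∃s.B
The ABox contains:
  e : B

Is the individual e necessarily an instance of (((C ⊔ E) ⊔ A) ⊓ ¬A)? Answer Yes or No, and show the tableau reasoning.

1. e : (((C ⊔ E) ⊔ A) ⊓ ¬A)?  L(e) = {B} ∪ {(((¬C ⊓ ¬E) ⊓ ¬A) ⊔ A)}
   open: L(e) ⊇ {A, B, D, ¬C, ∀r.A, …} (+ ∃-successors) — e ∉ (((C ⊔ E) ⊔ A) ⊓ ¬A) possible
2. Hence e : (((C ⊔ E) ⊔ A) ⊓ ¬A): not entailed.

No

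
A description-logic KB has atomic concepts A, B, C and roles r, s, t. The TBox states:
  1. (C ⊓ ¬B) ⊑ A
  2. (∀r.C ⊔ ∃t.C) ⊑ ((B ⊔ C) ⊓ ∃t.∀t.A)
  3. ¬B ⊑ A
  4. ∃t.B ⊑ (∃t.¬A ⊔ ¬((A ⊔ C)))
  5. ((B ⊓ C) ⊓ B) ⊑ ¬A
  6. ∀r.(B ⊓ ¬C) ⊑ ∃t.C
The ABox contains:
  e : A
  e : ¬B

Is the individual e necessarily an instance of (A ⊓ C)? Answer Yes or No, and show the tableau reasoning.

1. e : (A ⊓ C)?  L(e) = {A, ¬B} ∪ {(¬A ⊔ ¬C)}
   open: L(e) ⊇ {A, ¬B, ¬C, ∀t.¬B, ∀t.¬C, …} (+ ∃-successors) — e ∉ (A ⊓ C) possible
2. Hence e : (A ⊓ C): not entailed.

No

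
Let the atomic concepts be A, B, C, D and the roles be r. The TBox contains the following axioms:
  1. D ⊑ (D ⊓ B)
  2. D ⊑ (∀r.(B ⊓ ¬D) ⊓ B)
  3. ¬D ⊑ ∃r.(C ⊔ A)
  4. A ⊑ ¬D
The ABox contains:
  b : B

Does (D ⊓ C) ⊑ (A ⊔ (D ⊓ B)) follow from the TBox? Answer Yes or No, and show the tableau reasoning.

1. (D ⊓ C) ⊑ (A ⊔ (D ⊓ B))  ⇔  ((D ⊓ C) ⊓ (¬A ⊓ (¬D ⊔ ¬B))) unsat w.r.t. T
   all branches close; clash {B, ¬B} at x₀
2. Hence (D ⊓ C) ⊑ (A ⊔ (D ⊓ B)): entailed.

Yes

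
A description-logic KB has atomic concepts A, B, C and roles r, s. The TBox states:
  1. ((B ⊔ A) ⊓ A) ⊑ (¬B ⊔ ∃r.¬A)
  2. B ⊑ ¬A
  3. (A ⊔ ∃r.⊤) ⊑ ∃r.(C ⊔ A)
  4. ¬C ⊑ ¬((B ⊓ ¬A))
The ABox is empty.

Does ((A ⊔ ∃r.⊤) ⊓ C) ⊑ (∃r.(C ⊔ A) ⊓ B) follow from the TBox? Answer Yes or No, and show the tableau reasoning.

No

1. ((A ⊔ ∃r.⊤) ⊓ C) ⊑ (∃r.(C ⊔ A) ⊓ B)  ⇔  (((A ⊔ ∃r.⊤) ⊓ C) ⊓ (∀r.(¬C ⊓ ¬A) ⊔ ¬B)) unsat w.r.t. T
   apply at x₀: (A ⊔ ∃r.⊤)⊑∃r.(C ⊔ A)
   open: L(x₀) ⊇ {A, C, ¬B, ∃r.(C ⊔ A)} (+ ∃-successors)
2. Hence ((A ⊔ ∃r.⊤) ⊓ C) ⊑ (∃r.(C ⊔ A) ⊓ B): not entailed.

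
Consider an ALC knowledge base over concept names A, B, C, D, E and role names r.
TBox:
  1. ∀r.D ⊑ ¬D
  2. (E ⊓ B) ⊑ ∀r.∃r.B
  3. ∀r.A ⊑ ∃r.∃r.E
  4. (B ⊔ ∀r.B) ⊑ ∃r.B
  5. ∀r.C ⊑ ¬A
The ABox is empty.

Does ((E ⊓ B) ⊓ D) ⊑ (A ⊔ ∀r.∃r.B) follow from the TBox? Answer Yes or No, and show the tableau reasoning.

1. ((E ⊓ B) ⊓ D) ⊑ (A ⊔ ∀r.∃r.B)  ⇔  (((E ⊓ B) ⊓ D) ⊓ (¬A ⊓ ∃r.∀r.¬B)) unsat w.r.t. T
   all branches close; clash {D, ¬D} at x₀
2. Hence ((E ⊓ B) ⊓ D) ⊑ (A ⊔ ∀r.∃r.B): entailed.

Yes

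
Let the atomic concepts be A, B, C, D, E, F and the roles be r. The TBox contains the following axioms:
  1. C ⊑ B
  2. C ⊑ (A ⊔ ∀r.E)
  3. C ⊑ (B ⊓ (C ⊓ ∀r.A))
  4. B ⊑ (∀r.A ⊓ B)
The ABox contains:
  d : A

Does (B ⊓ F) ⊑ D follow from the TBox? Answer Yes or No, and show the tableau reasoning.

1. (B ⊓ F) ⊑ D  ⇔  ((B ⊓ F) ⊓ ¬D) unsat w.r.t. T
   apply at x₀: B⊑(∀r.A ⊓ B)
   open: L(x₀) ⊇ {B, F, ¬C, ¬D, ∀r.A}
2. Hence (B ⊓ F) ⊑ D: not entailed.

No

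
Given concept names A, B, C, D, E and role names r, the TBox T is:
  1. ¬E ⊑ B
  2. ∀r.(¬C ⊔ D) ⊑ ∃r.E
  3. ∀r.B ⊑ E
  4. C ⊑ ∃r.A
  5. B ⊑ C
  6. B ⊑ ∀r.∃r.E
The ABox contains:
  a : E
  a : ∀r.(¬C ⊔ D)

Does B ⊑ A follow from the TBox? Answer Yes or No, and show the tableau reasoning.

1. B ⊑ A  ⇔  (B ⊓ ¬A) unsat w.r.t. T
   apply at x₀: B⊑C; B⊑∀r.∃r.E
   open: L(x₀) ⊇ {B, C, ¬A, ∀r.∃r.E, ∃r.(C ⊓ ¬D), …} (+ ∃-successors)
2. Hence B ⊑ A: not entailed.

No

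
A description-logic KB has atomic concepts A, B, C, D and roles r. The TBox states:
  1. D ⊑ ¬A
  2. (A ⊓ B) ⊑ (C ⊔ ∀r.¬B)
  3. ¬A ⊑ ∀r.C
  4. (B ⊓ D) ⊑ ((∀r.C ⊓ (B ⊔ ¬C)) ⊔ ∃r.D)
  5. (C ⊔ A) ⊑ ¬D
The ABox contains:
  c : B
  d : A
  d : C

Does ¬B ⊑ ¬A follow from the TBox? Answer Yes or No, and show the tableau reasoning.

No

1. ¬B ⊑ ¬A  ⇔  (¬B ⊓ A) unsat w.r.t. T
   open: L(x₀) ⊇ {A, ¬B, ¬D}
2. Hence ¬B ⊑ ¬A: not entailed.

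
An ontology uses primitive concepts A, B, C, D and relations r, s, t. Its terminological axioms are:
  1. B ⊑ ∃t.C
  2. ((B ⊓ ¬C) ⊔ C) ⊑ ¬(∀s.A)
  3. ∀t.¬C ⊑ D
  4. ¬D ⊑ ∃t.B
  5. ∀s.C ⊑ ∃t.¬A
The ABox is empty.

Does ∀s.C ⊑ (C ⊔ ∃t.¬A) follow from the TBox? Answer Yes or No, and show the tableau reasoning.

Yes

1. ∀s.C ⊑ (C ⊔ ∃t.¬A)  ⇔  (∀s.C ⊓ (¬C ⊓ ∀t.A)) unsat w.r.t. T
   all branches close; clash {A, ¬A} at an ∃-successor
2. Hence ∀s.C ⊑ (C ⊔ ∃t.¬A): entailed.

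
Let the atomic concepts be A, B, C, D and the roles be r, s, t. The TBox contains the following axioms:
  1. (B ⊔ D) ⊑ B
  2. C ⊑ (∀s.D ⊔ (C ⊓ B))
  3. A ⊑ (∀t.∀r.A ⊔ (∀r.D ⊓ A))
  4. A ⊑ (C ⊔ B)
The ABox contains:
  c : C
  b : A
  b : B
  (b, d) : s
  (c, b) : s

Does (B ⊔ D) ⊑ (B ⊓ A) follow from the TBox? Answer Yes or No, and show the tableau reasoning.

No

1. (B ⊔ D) ⊑ (B ⊓ A)  ⇔  ((B ⊔ D) ⊓ (¬B ⊔ ¬A)) unsat w.r.t. T
   apply at x₀: (B ⊔ D)⊑B
   open: L(x₀) ⊇ {B, ¬A, ¬C}
2. Hence (B ⊔ D) ⊑ (B ⊓ A): not entailed.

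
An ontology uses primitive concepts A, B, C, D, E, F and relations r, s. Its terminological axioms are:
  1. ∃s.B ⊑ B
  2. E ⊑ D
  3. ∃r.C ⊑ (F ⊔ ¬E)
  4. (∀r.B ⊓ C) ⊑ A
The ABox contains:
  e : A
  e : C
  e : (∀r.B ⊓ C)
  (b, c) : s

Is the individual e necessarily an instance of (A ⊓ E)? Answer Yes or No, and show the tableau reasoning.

1. e : (A ⊓ E)?  L(e) = {A, C, (∀r.B ⊓ C)} ∪ {(¬A ⊔ ¬E)}
   open: L(e) ⊇ {A, C, ¬E, ∀r.B, ∀r.¬C, …} — e ∉ (A ⊓ E) possible
2. Hence e : (A ⊓ E): not entailed.

No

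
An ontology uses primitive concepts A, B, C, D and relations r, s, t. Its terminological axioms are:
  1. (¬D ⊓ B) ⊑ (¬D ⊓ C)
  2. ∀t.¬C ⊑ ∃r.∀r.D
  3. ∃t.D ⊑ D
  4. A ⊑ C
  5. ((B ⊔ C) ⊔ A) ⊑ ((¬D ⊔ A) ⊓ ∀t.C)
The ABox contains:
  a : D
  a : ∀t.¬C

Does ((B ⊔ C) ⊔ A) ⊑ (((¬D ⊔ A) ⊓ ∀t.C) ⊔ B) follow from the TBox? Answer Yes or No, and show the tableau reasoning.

1. ((B ⊔ C) ⊔ A) ⊑ (((¬D ⊔ A) ⊓ ∀t.C) ⊔ B)  ⇔  (((B ⊔ C) ⊔ A) ⊓ (((D ⊓ ¬A) ⊔ ∃t.¬C) ⊓ ¬B)) unsat w.r.t. T
   all branches close; clash {D, ¬D} at x₀
2. Hence ((B ⊔ C) ⊔ A) ⊑ (((¬D ⊔ A) ⊓ ∀t.C) ⊔ B): entailed.

Yes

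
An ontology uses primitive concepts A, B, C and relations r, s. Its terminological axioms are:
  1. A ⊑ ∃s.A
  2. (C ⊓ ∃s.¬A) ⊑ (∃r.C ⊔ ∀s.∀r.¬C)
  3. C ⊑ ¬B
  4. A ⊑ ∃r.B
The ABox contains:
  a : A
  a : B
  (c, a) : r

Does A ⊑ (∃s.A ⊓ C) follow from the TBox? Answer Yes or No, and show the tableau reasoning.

1. A ⊑ (∃s.A ⊓ C)  ⇔  (A ⊓ (∀s.¬A ⊔ ¬C)) unsat w.r.t. T
   apply at x₀: A⊑∃s.A; A⊑∃r.B
   open: L(x₀) ⊇ {A, ¬C, ∃r.B, ∃s.A} (+ ∃-successors)
2. Hence A ⊑ (∃s.A ⊓ C): not entailed.

No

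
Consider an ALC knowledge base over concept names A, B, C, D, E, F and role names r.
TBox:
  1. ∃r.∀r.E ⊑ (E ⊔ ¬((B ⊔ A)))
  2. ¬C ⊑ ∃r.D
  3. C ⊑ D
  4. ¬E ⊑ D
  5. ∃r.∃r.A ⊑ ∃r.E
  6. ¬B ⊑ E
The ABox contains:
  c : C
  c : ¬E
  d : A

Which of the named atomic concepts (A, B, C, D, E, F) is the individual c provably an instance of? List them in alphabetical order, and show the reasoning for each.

{B, C, D}

1. c : A?  L(c) = {C, ¬E} ∪ {¬A}
   apply at c: C⊑D; ¬E⊑D
   open: L(c) ⊇ {B, C, D, ¬A, ¬E, …} — c ∉ A possible
2. c : B?  L(c) = {C, ¬E} ∪ {¬B}
   clash {E, ¬E} at c — c ∈ B
3. c : C?  L(c) = {C, ¬E} ∪ {¬C}
   clash {C, ¬C} at c — c ∈ C
4. c : D?  L(c) = {C, ¬E} ∪ {¬D}
   clash {E, ¬E} at c — c ∈ D
5. c : E?  L(c) = {C, ¬E} ∪ {¬E}
   apply at c: C⊑D; ¬E⊑D
   open: L(c) ⊇ {B, C, D, ¬E, ∀r.∀r.¬A, …} — c ∉ E possible
6. c : F?  L(c) = {C, ¬E} ∪ {¬F}
   apply at c: C⊑D; ¬E⊑D
   open: L(c) ⊇ {B, C, D, ¬E, ¬F, …} — c ∉ F possible
7. Entailed for c: {B, C, D}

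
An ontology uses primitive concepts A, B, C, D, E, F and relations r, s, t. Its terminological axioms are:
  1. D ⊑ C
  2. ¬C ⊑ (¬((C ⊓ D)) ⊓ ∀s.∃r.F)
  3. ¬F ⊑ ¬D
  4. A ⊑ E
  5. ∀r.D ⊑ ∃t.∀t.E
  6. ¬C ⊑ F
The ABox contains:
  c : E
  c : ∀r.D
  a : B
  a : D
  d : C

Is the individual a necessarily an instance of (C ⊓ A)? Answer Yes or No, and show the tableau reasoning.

No

1. a : (C ⊓ A)?  L(a) = {B, D} ∪ {(¬C ⊔ ¬A)}
   apply at a: D⊑C
   open: L(a) ⊇ {B, C, D, F, ¬A, …} (+ ∃-successors) — a ∉ (C ⊓ A) possible
2. Hence a : (C ⊓ A): not entailed.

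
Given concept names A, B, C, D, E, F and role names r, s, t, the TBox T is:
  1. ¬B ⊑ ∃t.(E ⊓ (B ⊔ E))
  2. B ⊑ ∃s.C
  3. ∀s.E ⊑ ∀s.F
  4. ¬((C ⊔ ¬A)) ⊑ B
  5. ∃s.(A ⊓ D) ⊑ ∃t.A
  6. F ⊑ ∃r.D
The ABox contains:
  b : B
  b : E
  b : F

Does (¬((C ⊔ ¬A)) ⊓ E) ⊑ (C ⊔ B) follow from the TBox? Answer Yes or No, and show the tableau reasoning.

Yes

1. (¬((C ⊔ ¬A)) ⊓ E) ⊑ (C ⊔ B)  ⇔  (((¬C ⊓ A) ⊓ E) ⊓ (¬C ⊓ ¬B)) unsat w.r.t. T
   all branches close; clash {B, ¬B} at x₀
2. Hence (¬((C ⊔ ¬A)) ⊓ E) ⊑ (C ⊔ B): entailed.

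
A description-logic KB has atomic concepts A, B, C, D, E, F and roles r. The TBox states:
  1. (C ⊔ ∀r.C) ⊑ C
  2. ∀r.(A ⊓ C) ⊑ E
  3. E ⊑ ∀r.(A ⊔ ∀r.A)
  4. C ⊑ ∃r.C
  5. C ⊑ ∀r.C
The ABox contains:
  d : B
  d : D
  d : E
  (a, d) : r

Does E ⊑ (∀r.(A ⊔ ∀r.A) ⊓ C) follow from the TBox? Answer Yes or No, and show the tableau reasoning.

1. E ⊑ (∀r.(A ⊔ ∀r.A) ⊓ C)  ⇔  (E ⊓ (∃r.(¬A ⊓ ∃r.¬A) ⊔ ¬C)) unsat w.r.t. T
   apply at x₀: E⊑∀r.(A ⊔ ∀r.A)
   open: L(x₀) ⊇ {E, ¬C, ∀r.(A ⊔ ∀r.A), ∃r.¬C} (+ ∃-successors)
2. Hence E ⊑ (∀r.(A ⊔ ∀r.A) ⊓ C): not entailed.

No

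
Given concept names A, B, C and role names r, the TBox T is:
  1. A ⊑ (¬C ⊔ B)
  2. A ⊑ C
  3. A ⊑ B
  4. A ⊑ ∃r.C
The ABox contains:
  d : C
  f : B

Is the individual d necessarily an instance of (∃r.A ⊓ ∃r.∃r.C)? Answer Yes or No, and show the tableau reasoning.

No

1. d : (∃r.A ⊓ ∃r.∃r.C)?  L(d) = {C} ∪ {(∀r.¬A ⊔ ∀r.∀r.¬C)}
   open: L(d) ⊇ {C, ¬A, ∀r.¬A} — d ∉ (∃r.A ⊓ ∃r.∃r.C) possible
2. Hence d : (∃r.A ⊓ ∃r.∃r.C): not entailed.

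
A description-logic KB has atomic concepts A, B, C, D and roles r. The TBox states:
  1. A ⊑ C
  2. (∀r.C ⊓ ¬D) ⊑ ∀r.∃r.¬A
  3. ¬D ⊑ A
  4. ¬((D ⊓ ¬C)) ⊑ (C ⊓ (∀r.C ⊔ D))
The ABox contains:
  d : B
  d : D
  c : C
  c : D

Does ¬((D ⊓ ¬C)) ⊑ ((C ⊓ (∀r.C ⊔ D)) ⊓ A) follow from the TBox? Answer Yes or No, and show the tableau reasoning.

No

1. ¬((D ⊓ ¬C)) ⊑ ((C ⊓ (∀r.C ⊔ D)) ⊓ A)  ⇔  ((¬D ⊔ C) ⊓ ((¬C ⊔ (∃r.¬C ⊓ ¬D)) ⊔ ¬A)) unsat w.r.t. T
   apply at x₀: ¬((D ⊓ ¬C))⊑(C ⊓ (∀r.C ⊔ D))
   open: L(x₀) ⊇ {C, D, ¬A}
2. Hence ¬((D ⊓ ¬C)) ⊑ ((C ⊓ (∀r.C ⊔ D)) ⊓ A): not entailed.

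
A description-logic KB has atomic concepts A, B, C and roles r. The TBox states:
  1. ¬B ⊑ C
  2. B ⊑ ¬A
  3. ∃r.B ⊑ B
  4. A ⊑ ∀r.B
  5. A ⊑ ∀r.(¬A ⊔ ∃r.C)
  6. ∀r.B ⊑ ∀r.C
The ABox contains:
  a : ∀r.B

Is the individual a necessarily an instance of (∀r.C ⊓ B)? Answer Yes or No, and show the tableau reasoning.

No

1. a : (∀r.C ⊓ B)?  L(a) = {∀r.B} ∪ {(∃r.¬C ⊔ ¬B)}
   apply at a: ∀r.B⊑∀r.C
   open: L(a) ⊇ {C, ¬A, ¬B, ∀r.B, ∀r.C, …} — a ∉ (∀r.C ⊓ B) possible
2. Hence a : (∀r.C ⊓ B): not entailed.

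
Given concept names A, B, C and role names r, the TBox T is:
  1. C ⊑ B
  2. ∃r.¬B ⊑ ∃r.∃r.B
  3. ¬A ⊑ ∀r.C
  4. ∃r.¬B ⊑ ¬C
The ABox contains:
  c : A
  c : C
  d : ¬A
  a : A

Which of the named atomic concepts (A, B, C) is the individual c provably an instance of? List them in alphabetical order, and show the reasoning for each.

{A, B, C}

1. c : A?  L(c) = {A, C} ∪ {¬A}
   clash {A, ¬A} at c — c ∈ A
2. c : B?  L(c) = {A, C} ∪ {¬B}
   clash {B, ¬B} at c — c ∈ B
3. c : C?  L(c) = {A, C} ∪ {¬C}
   clash {C, ¬C} at c — c ∈ C
4. Entailed for c: {A, B, C}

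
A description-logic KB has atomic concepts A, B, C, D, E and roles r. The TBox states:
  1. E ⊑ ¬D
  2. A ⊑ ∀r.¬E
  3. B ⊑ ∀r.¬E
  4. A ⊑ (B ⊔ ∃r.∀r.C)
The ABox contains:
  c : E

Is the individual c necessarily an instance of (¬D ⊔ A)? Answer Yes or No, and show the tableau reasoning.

1. c : (¬D ⊔ A)?  L(c) = {E} ∪ {(D ⊓ ¬A)}
   clash {D, ¬D} at c — c ∈ (¬D ⊔ A)
2. Hence c : (¬D ⊔ A): entailed.

Yes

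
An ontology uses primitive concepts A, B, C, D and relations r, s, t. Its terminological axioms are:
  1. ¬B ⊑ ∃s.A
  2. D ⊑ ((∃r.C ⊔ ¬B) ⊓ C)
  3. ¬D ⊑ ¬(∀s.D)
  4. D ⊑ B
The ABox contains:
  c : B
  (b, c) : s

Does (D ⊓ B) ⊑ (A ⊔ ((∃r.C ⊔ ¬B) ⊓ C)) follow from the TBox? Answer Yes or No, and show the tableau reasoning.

1. (D ⊓ B) ⊑ (A ⊔ ((∃r.C ⊔ ¬B) ⊓ C))  ⇔  ((D ⊓ B) ⊓ (¬A ⊓ ((∀r.¬C ⊓ B) ⊔ ¬C))) unsat w.r.t. T
   all branches close; clash {C, ¬C} at x₀
2. Hence (D ⊓ B) ⊑ (A ⊔ ((∃r.C ⊔ ¬B) ⊓ C)): entailed.

Yes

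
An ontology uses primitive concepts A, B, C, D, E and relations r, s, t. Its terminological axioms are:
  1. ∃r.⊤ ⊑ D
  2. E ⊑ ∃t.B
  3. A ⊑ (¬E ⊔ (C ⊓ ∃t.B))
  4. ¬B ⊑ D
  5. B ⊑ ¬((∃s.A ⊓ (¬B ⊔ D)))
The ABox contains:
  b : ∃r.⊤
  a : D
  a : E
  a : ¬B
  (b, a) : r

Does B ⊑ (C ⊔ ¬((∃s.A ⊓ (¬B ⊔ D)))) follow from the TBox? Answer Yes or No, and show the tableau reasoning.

Yes

1. B ⊑ (C ⊔ ¬((∃s.A ⊓ (¬B ⊔ D))))  ⇔  (B ⊓ (¬C ⊓ (∃s.A ⊓ (¬B ⊔ D)))) unsat w.r.t. T
   all branches close; clash {C, ¬C} at x₀
2. Hence B ⊑ (C ⊔ ¬((∃s.A ⊓ (¬B ⊔ D)))): entailed.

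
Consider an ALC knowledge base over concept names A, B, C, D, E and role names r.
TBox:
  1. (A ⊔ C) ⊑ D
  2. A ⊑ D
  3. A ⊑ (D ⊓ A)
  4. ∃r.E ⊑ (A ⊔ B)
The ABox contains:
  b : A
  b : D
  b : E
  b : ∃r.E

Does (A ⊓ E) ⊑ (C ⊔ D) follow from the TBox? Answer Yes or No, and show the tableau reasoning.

Yes

1. (A ⊓ E) ⊑ (C ⊔ D)  ⇔  ((A ⊓ E) ⊓ (¬C ⊓ ¬D)) unsat w.r.t. T
   all branches close; clash {D, ¬D} at x₀
2. Hence (A ⊓ E) ⊑ (C ⊔ D): entailed.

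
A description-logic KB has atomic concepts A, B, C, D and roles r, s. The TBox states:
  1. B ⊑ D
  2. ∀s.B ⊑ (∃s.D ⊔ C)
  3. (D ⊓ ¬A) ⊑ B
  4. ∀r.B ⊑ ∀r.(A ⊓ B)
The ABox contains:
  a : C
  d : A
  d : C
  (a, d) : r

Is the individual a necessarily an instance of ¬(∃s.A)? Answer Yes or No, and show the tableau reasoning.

No

1. a : ¬(∃s.A)?  L(a) = {C} ∪ {∃s.A}
   open: L(a) ⊇ {C, ¬B, ¬D, ∃r.¬B, ∃s.A, …} (+ ∃-successors) — a ∉ ¬(∃s.A) possible
2. Hence a : ¬(∃s.A): not entailed.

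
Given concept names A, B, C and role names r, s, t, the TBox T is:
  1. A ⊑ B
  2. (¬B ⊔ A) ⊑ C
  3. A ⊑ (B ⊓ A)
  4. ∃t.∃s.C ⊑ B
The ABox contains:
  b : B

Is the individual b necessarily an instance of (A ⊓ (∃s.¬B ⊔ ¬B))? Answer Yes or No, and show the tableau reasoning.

No

1. b : (A ⊓ (∃s.¬B ⊔ ¬B))?  L(b) = {B} ∪ {(¬A ⊔ (∀s.B ⊓ B))}
   open: L(b) ⊇ {B, ¬A} — b ∉ (A ⊓ (∃s.¬B ⊔ ¬B)) possible
2. Hence b : (A ⊓ (∃s.¬B ⊔ ¬B)): not entailed.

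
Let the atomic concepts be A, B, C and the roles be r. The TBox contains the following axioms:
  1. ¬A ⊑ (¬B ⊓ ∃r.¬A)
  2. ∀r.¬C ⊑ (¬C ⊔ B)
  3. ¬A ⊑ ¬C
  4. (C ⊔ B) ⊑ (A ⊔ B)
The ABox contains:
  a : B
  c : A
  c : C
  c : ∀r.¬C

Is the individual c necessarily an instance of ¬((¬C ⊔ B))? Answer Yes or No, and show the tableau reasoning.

No

1. c : ¬((¬C ⊔ B))?  L(c) = {A, C, ∀r.¬C} ∪ {(¬C ⊔ B)}
   open: L(c) ⊇ {A, B, C, ∀r.¬C} — c ∉ ¬((¬C ⊔ B)) possible
2. Hence c : ¬((¬C ⊔ B)): not entailed.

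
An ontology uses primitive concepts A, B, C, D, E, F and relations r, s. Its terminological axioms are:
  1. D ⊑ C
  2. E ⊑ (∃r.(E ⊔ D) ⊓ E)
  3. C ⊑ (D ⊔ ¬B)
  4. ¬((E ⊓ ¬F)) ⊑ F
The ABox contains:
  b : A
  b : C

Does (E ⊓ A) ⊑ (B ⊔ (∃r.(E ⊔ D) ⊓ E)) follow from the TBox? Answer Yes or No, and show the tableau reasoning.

Yes

1. (E ⊓ A) ⊑ (B ⊔ (∃r.(E ⊔ D) ⊓ E))  ⇔  ((E ⊓ A) ⊓ (¬B ⊓ (∀r.(¬E ⊓ ¬D) ⊔ ¬E))) unsat w.r.t. T
   all branches close; clash {E, ¬E} at x₀
2. Hence (E ⊓ A) ⊑ (B ⊔ (∃r.(E ⊔ D) ⊓ E)): entailed.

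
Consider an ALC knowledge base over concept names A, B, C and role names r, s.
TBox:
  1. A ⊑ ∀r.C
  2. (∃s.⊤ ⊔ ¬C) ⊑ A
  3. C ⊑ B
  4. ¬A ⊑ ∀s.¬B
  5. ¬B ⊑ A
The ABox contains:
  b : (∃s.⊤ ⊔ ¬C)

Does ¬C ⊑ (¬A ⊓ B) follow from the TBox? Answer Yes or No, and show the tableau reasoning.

1. ¬C ⊑ (¬A ⊓ B)  ⇔  (¬C ⊓ (A ⊔ ¬B)) unsat w.r.t. T
   open: L(x₀) ⊇ {A, B, ¬C, ∀r.C}
2. Hence ¬C ⊑ (¬A ⊓ B): not entailed.

No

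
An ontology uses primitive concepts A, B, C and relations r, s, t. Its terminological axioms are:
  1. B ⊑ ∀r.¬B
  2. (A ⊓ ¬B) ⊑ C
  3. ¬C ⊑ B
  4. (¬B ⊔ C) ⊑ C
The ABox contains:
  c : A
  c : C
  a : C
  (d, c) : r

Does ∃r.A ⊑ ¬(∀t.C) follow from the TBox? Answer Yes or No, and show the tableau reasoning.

1. ∃r.A ⊑ ¬(∀t.C)  ⇔  (∃r.A ⊓ ∀t.C) unsat w.r.t. T
   open: L(x₀) ⊇ {C, ¬B, ∀t.C, ∃r.A} (+ ∃-successors)
2. Hence ∃r.A ⊑ ¬(∀t.C): not entailed.

No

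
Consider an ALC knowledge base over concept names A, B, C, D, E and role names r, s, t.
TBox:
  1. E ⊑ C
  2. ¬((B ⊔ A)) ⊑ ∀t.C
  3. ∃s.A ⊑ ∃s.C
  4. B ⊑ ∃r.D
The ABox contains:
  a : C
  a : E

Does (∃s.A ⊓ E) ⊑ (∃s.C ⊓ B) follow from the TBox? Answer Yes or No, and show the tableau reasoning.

No

1. (∃s.A ⊓ E) ⊑ (∃s.C ⊓ B)  ⇔  ((∃s.A ⊓ E) ⊓ (∀s.¬C ⊔ ¬B)) unsat w.r.t. T
   apply at x₀: E⊑C; ∃s.A⊑∃s.C
   open: L(x₀) ⊇ {A, C, E, ¬B, ∃s.A, …} (+ ∃-successors)
2. Hence (∃s.A ⊓ E) ⊑ (∃s.C ⊓ B): not entailed.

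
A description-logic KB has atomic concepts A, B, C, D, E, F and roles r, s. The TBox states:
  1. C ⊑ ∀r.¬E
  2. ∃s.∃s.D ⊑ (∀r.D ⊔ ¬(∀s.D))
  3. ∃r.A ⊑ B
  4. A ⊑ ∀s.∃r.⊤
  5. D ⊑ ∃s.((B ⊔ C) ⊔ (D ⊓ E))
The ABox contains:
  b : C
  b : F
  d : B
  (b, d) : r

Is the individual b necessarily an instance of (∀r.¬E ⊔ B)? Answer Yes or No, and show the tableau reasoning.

1. b : (∀r.¬E ⊔ B)?  L(b) = {C, F} ∪ {(∃r.E ⊓ ¬B)}
   clash {B, ¬B} at b — b ∈ (∀r.¬E ⊔ B)
2. Hence b : (∀r.¬E ⊔ B): entailed.

Yes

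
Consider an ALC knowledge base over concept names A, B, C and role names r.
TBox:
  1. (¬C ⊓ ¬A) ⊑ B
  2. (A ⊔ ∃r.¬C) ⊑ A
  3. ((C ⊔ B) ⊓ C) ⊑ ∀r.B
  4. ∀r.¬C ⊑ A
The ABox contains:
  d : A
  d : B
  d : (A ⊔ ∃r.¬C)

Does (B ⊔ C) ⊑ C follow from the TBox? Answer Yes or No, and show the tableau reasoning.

1. (B ⊔ C) ⊑ C  ⇔  ((B ⊔ C) ⊓ ¬C) unsat w.r.t. T
   open: L(x₀) ⊇ {B, ¬A, ¬C, ∀r.C, ∃r.C} (+ ∃-successors)
2. Hence (B ⊔ C) ⊑ C: not entailed.

No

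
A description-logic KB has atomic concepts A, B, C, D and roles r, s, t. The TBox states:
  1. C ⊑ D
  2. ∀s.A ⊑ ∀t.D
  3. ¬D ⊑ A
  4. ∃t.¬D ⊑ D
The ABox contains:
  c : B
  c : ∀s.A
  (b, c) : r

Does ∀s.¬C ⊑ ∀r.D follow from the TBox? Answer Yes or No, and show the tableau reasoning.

1. ∀s.¬C ⊑ ∀r.D  ⇔  (∀s.¬C ⊓ ∃r.¬D) unsat w.r.t. T
   open: L(x₀) ⊇ {D, ∀s.¬C, ∃r.¬D, ∃s.¬A} (+ ∃-successors)
2. Hence ∀s.¬C ⊑ ∀r.D: not entailed.

No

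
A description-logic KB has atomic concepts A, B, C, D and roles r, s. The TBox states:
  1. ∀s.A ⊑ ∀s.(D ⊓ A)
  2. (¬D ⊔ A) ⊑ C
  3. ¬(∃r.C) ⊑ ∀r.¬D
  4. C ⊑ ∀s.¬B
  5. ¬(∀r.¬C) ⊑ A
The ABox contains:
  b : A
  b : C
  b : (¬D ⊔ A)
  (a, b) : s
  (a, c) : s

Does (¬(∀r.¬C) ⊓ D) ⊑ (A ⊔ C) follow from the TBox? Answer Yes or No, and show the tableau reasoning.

1. (¬(∀r.¬C) ⊓ D) ⊑ (A ⊔ C)  ⇔  ((∃r.C ⊓ D) ⊓ (¬A ⊓ ¬C)) unsat w.r.t. T
   all branches close; clash {C, ¬C} at x₀
2. Hence (¬(∀r.¬C) ⊓ D) ⊑ (A ⊔ C): entailed.

Yes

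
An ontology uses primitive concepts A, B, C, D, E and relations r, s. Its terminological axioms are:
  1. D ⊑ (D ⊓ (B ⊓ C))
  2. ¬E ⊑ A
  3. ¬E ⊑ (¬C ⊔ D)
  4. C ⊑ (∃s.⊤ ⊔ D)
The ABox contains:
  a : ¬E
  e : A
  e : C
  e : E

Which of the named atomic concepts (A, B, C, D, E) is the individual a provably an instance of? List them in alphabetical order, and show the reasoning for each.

1. a : A?  L(a) = {¬E} ∪ {¬A}
   clash {A, ¬A} at a — a ∈ A
2. a : B?  L(a) = {¬E} ∪ {¬B}
   apply at a: ¬E⊑A; ¬E⊑(¬C ⊔ D)
   open: L(a) ⊇ {A, ¬B, ¬C, ¬D, ¬E} — a ∉ B possible
3. a : C?  L(a) = {¬E} ∪ {¬C}
   apply at a: ¬E⊑A; ¬E⊑(¬C ⊔ D)
   open: L(a) ⊇ {A, ¬C, ¬D, ¬E} — a ∉ C possible
4. a : D?  L(a) = {¬E} ∪ {¬D}
   apply at a: ¬E⊑A; ¬E⊑(¬C ⊔ D)
   open: L(a) ⊇ {A, ¬C, ¬D, ¬E} — a ∉ D possible
5. a : E?  L(a) = {¬E} ∪ {¬E}
   apply at a: ¬E⊑A; ¬E⊑(¬C ⊔ D)
   open: L(a) ⊇ {A, ¬C, ¬D, ¬E} — a ∉ E possible
6. Entailed for a: {A}

{A}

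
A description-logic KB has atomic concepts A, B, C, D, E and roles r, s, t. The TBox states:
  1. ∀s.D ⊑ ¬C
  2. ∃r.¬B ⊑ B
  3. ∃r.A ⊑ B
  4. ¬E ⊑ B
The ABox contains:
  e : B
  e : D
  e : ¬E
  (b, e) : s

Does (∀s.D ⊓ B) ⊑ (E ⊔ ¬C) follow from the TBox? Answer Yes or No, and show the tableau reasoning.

1. (∀s.D ⊓ B) ⊑ (E ⊔ ¬C)  ⇔  ((∀s.D ⊓ B) ⊓ (¬E ⊓ C)) unsat w.r.t. T
   all branches close; clash {C, ¬C} at x₀
2. Hence (∀s.D ⊓ B) ⊑ (E ⊔ ¬C): entailed.

Yes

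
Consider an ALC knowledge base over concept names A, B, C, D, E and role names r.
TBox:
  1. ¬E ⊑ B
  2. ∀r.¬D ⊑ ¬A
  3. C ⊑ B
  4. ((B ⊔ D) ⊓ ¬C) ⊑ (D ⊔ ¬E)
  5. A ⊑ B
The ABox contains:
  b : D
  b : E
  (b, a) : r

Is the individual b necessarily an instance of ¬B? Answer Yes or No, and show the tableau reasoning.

1. b : ¬B?  L(b) = {D, E} ∪ {B}
   open: L(b) ⊇ {B, C, D, E, ∃r.D} (+ ∃-successors) — b ∉ ¬B possible
2. Hence b : ¬B: not entailed.

No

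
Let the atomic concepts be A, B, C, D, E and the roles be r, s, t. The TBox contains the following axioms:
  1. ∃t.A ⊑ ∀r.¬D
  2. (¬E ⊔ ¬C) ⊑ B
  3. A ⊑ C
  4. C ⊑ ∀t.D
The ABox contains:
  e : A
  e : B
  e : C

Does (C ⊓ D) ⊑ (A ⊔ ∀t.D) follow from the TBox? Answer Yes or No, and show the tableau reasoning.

1. (C ⊓ D) ⊑ (A ⊔ ∀t.D)  ⇔  ((C ⊓ D) ⊓ (¬A ⊓ ∃t.¬D)) unsat w.r.t. T
   all branches close; clash {D, ¬D} at an ∃-successor
2. Hence (C ⊓ D) ⊑ (A ⊔ ∀t.D): entailed.

Yes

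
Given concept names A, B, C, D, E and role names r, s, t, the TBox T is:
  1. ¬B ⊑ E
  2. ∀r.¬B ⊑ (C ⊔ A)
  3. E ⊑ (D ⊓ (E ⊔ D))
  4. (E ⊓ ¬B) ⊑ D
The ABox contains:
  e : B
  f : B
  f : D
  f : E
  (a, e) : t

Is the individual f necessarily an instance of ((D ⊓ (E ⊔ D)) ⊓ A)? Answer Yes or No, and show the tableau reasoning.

1. f : ((D ⊓ (E ⊔ D)) ⊓ A)?  L(f) = {B, D, E} ∪ {((¬D ⊔ (¬E ⊓ ¬D)) ⊔ ¬A)}
   apply at f: E⊑(D ⊓ (E ⊔ D))
   open: L(f) ⊇ {B, D, E, ¬A, ∃r.B} (+ ∃-successors) — f ∉ ((D ⊓ (E ⊔ D)) ⊓ A) possible
2. Hence f : ((D ⊓ (E ⊔ D)) ⊓ A): not entailed.

No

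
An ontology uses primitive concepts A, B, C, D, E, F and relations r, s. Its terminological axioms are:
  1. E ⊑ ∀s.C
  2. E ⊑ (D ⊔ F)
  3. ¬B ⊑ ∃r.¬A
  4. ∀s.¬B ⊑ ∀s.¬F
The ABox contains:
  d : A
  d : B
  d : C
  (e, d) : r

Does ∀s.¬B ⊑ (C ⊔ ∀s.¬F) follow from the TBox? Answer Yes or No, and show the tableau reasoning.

1. ∀s.¬B ⊑ (C ⊔ ∀s.¬F)  ⇔  (∀s.¬B ⊓ (¬C ⊓ ∃s.F)) unsat w.r.t. T
   all branches close; clash {F, ¬F} at an ∃-successor
2. Hence ∀s.¬B ⊑ (C ⊔ ∀s.¬F): entailed.

Yes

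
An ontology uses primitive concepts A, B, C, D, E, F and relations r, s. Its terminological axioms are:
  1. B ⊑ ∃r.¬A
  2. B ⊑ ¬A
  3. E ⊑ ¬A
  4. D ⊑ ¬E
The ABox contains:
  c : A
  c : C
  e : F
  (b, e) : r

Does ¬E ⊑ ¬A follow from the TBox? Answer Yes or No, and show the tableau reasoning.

1. ¬E ⊑ ¬A  ⇔  (¬E ⊓ A) unsat w.r.t. T
   open: L(x₀) ⊇ {A, ¬B, ¬E}
2. Hence ¬E ⊑ ¬A: not entailed.

No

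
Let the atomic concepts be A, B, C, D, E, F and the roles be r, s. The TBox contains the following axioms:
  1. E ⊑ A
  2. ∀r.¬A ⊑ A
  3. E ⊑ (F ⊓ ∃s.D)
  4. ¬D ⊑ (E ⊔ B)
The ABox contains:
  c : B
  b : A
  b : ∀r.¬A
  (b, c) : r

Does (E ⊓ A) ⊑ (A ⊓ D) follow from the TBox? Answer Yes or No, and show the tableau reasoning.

No

1. (E ⊓ A) ⊑ (A ⊓ D)  ⇔  ((E ⊓ A) ⊓ (¬A ⊔ ¬D)) unsat w.r.t. T
   apply at x₀: E⊑(F ⊓ ∃s.D)
   open: L(x₀) ⊇ {A, E, F, ¬D, ∃s.D} (+ ∃-successors)
2. Hence (E ⊓ A) ⊑ (A ⊓ D): not entailed.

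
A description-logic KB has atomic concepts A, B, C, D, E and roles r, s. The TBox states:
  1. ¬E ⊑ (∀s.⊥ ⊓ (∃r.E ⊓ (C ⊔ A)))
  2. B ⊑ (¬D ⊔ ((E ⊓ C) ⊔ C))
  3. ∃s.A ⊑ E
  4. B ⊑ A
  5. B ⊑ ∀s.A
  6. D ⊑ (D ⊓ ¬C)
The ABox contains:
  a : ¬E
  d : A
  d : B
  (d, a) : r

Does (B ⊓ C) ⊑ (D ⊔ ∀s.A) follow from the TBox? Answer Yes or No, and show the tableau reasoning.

Yes

1. (B ⊓ C) ⊑ (D ⊔ ∀s.A)  ⇔  ((B ⊓ C) ⊓ (¬D ⊓ ∃s.¬A)) unsat w.r.t. T
   all branches close; clash {A, ¬A} at an ∃-successor
2. Hence (B ⊓ C) ⊑ (D ⊔ ∀s.A): entailed.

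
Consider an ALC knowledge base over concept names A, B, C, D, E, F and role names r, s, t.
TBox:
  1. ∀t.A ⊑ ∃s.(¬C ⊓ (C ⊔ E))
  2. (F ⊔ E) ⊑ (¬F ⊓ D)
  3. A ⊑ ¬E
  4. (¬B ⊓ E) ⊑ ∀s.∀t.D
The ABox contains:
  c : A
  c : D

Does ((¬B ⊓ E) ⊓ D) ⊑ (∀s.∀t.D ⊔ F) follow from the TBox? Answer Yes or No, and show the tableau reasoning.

Yes

1. ((¬B ⊓ E) ⊓ D) ⊑ (∀s.∀t.D ⊔ F)  ⇔  (((¬B ⊓ E) ⊓ D) ⊓ (∃s.∃t.¬D ⊓ ¬F)) unsat w.r.t. T
   all branches close; clash {E, ¬E} at x₀
2. Hence ((¬B ⊓ E) ⊓ D) ⊑ (∀s.∀t.D ⊔ F): entailed.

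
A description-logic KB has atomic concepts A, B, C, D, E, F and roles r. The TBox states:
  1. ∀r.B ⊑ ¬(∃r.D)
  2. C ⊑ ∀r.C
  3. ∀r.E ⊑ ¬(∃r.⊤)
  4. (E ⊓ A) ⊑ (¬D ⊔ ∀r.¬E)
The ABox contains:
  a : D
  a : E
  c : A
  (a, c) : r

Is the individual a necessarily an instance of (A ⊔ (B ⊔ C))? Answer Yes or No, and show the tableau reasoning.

1. a : (A ⊔ (B ⊔ C))?  L(a) = {D, E} ∪ {(¬A ⊓ (¬B ⊓ ¬C))}
   open: L(a) ⊇ {D, E, ¬A, ¬B, ¬C, …} (+ ∃-successors) — a ∉ (A ⊔ (B ⊔ C)) possible
2. Hence a : (A ⊔ (B ⊔ C)): not entailed.

No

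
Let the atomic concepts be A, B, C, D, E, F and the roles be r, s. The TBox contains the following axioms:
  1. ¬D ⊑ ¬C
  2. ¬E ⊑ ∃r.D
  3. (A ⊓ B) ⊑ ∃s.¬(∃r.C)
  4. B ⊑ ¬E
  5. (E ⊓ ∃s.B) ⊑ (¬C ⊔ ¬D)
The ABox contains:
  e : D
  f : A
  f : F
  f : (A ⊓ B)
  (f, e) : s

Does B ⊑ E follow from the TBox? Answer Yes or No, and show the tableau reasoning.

No

1. B ⊑ E  ⇔  (B ⊓ ¬E) unsat w.r.t. T
   apply at x₀: ¬E⊑∃r.D
   open: L(x₀) ⊇ {B, D, ¬A, ¬E, ∃r.D} (+ ∃-successors)
2. Hence B ⊑ E: not entailed.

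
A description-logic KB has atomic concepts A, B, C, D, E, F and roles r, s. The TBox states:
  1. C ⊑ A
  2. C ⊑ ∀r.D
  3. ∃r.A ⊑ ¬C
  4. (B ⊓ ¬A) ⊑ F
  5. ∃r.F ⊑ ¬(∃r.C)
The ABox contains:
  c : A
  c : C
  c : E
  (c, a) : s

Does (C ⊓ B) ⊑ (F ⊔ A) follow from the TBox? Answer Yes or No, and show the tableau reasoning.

Yes

1. (C ⊓ B) ⊑ (F ⊔ A)  ⇔  ((C ⊓ B) ⊓ (¬F ⊓ ¬A)) unsat w.r.t. T
   all branches close; clash {A, ¬A} at x₀
2. Hence (C ⊓ B) ⊑ (F ⊔ A): entailed.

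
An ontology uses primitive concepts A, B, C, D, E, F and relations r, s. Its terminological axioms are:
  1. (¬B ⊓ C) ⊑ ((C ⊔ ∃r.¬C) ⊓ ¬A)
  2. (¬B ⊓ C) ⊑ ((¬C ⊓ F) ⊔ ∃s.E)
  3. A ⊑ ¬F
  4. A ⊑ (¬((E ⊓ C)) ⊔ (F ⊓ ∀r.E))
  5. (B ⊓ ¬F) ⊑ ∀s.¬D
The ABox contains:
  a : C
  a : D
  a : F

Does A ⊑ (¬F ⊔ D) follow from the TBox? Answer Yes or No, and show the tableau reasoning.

Yes

1. A ⊑ (¬F ⊔ D)  ⇔  (A ⊓ (F ⊓ ¬D)) unsat w.r.t. T
   all branches close; clash {F, ¬F} at x₀
2. Hence A ⊑ (¬F ⊔ D): entailed.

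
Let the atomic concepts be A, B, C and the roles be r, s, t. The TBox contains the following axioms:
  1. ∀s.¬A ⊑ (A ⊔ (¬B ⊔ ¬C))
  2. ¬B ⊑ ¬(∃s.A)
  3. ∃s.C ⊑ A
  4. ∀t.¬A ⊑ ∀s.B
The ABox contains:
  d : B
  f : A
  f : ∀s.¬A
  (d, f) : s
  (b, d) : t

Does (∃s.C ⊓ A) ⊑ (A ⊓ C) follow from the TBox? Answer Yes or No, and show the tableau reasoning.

1. (∃s.C ⊓ A) ⊑ (A ⊓ C)  ⇔  ((∃s.C ⊓ A) ⊓ (¬A ⊔ ¬C)) unsat w.r.t. T
   open: L(x₀) ⊇ {A, B, ¬C, ∃s.A, ∃s.C, …} (+ ∃-successors)
2. Hence (∃s.C ⊓ A) ⊑ (A ⊓ C): not entailed.

No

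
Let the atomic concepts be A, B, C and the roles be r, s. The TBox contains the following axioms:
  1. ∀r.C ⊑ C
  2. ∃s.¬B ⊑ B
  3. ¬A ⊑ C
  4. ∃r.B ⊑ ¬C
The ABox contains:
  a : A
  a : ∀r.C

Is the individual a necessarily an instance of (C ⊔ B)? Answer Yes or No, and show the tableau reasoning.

Yes

1. a : (C ⊔ B)?  L(a) = {A, ∀r.C} ∪ {(¬C ⊓ ¬B)}
   clash {B, ¬B} at a — a ∈ (C ⊔ B)
2. Hence a : (C ⊔ B): entailed.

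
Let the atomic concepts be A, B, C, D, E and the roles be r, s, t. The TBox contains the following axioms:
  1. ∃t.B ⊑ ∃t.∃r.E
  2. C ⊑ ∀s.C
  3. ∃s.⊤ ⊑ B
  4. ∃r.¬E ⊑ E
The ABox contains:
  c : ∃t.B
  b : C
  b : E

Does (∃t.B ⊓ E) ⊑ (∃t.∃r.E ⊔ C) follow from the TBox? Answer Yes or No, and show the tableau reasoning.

1. (∃t.B ⊓ E) ⊑ (∃t.∃r.E ⊔ C)  ⇔  ((∃t.B ⊓ E) ⊓ (∀t.∀r.¬E ⊓ ¬C)) unsat w.r.t. T
   all branches close; clash {E, ¬E} at an ∃-successor
2. Hence (∃t.B ⊓ E) ⊑ (∃t.∃r.E ⊔ C): entailed.

Yes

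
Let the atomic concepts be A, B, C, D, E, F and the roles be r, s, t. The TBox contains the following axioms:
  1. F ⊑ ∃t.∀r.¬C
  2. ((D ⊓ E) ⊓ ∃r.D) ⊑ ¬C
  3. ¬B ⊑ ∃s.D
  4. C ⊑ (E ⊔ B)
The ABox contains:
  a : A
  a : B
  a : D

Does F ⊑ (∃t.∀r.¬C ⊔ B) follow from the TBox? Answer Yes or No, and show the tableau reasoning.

1. F ⊑ (∃t.∀r.¬C ⊔ B)  ⇔  (F ⊓ (∀t.∃r.C ⊓ ¬B)) unsat w.r.t. T
   all branches close; clash {B, ¬B} at x₀
2. Hence F ⊑ (∃t.∀r.¬C ⊔ B): entailed.

Yes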